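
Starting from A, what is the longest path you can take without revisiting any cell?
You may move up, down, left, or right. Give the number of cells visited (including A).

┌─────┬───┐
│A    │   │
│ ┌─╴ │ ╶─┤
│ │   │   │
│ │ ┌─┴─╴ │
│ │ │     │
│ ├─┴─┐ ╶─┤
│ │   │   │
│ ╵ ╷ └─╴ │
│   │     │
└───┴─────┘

Finding longest simple path using DFS:
Start: (0, 0)
Longest path visits 19 cells
Path: A → down → down → down → down → right → up → right → down → right → right → up → left → up → right → up → left → up → right

Solution:

┌─────┬───┐
│A    │↱ B│
│ ┌─╴ │ ╶─┤
│↓│   │↑ ↰│
│ │ ┌─┴─╴ │
│↓│ │  ↱ ↑│
│ ├─┴─┐ ╶─┤
│↓│↱ ↓│↑ ↰│
│ ╵ ╷ └─╴ │
│↳ ↑│↳ → ↑│
└───┴─────┘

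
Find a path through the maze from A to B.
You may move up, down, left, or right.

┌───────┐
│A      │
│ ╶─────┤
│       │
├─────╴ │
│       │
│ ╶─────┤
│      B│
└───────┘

Finding the shortest path through the maze:
Path length: 12 steps
Directions: down → right → right → right → down → left → left → left → down → right → right → right

Solution:

┌───────┐
│A      │
│ ╶─────┤
│↳ → → ↓│
├─────╴ │
│↓ ← ← ↲│
│ ╶─────┤
│↳ → → B│
└───────┘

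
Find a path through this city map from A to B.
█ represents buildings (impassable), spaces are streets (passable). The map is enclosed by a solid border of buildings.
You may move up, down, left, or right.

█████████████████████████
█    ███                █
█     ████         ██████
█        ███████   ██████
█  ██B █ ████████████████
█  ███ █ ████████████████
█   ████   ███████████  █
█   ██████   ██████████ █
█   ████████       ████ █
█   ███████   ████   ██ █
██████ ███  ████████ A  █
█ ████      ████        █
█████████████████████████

Finding the shortest path from A to B:
Movement: cardinal only
Path length: 24 steps
Directions: left → up → left → left → up → left → left → left → left → left → left → up → left → left → up → left → left → up → up → up → left → left → down → left

Solution:

█████████████████████████
█    ███                █
█     ████         ██████
█     ↓←↰███████   ██████
█  ██B↲█↑████████████████
█  ███ █↑████████████████
█   ████↑←↰███████████  █
█   ██████↑←↰██████████ █
█   ████████↑←←←←←↰████ █
█   ███████   ████↑←↰██ █
██████ ███  ████████↑A  █
█ ████      ████        █
█████████████████████████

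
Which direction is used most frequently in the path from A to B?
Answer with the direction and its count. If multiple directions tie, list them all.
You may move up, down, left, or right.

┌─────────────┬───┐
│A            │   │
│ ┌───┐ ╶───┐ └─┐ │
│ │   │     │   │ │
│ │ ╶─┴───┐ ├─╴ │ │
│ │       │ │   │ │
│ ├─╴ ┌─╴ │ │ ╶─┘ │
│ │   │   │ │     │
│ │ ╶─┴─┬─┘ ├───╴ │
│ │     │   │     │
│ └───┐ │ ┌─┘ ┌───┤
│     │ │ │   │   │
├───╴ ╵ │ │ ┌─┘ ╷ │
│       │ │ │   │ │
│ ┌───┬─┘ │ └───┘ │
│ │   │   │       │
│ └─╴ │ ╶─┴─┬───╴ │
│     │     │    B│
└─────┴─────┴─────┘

Directions: right, right, right, right, right, right, down, right, down, left, down, right, right, down, left, left, down, left, down, down, right, right, right, down
Counts: {'right': 12, 'down': 8, 'left': 4}
Most common: right (12 times)

Solution:

┌─────────────┬───┐
│A → → → → → ↓│   │
│ ┌───┐ ╶───┐ └─┐ │
│ │   │     │↳ ↓│ │
│ │ ╶─┴───┐ ├─╴ │ │
│ │       │ │↓ ↲│ │
│ ├─╴ ┌─╴ │ │ ╶─┘ │
│ │   │   │ │↳ → ↓│
│ │ ╶─┴─┬─┘ ├───╴ │
│ │     │   │↓ ← ↲│
│ └───┐ │ ┌─┘ ┌───┤
│     │ │ │↓ ↲│   │
├───╴ ╵ │ │ ┌─┘ ╷ │
│       │ │↓│   │ │
│ ┌───┬─┘ │ └───┘ │
│ │   │   │↳ → → ↓│
│ └─╴ │ ╶─┴─┬───╴ │
│     │     │    B│
└─────┴─────┴─────┘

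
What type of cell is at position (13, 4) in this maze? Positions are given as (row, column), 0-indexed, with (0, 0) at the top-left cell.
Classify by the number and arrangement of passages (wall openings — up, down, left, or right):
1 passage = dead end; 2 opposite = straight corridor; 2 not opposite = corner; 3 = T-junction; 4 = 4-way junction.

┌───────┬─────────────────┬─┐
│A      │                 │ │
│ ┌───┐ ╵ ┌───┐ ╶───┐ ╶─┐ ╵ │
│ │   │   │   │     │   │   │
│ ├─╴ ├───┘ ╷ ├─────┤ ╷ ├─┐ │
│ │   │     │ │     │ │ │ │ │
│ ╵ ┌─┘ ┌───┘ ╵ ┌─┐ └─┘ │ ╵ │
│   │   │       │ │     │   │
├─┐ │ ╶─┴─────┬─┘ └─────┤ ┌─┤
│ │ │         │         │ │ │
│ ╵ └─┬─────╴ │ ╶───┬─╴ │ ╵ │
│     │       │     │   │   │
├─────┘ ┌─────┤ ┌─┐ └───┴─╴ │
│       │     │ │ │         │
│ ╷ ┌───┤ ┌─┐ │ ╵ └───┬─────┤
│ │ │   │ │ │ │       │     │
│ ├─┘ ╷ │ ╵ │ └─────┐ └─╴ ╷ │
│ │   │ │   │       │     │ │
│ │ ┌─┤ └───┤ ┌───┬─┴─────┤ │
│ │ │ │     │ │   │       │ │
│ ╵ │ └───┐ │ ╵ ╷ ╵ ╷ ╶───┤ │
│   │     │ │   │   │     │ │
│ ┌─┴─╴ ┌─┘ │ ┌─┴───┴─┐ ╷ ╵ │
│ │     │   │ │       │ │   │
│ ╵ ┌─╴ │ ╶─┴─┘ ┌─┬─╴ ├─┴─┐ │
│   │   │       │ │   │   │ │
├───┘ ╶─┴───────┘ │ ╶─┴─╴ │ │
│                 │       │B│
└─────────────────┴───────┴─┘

Checking cell at (13, 4):
Number of passages: 2
Cell type: straight corridor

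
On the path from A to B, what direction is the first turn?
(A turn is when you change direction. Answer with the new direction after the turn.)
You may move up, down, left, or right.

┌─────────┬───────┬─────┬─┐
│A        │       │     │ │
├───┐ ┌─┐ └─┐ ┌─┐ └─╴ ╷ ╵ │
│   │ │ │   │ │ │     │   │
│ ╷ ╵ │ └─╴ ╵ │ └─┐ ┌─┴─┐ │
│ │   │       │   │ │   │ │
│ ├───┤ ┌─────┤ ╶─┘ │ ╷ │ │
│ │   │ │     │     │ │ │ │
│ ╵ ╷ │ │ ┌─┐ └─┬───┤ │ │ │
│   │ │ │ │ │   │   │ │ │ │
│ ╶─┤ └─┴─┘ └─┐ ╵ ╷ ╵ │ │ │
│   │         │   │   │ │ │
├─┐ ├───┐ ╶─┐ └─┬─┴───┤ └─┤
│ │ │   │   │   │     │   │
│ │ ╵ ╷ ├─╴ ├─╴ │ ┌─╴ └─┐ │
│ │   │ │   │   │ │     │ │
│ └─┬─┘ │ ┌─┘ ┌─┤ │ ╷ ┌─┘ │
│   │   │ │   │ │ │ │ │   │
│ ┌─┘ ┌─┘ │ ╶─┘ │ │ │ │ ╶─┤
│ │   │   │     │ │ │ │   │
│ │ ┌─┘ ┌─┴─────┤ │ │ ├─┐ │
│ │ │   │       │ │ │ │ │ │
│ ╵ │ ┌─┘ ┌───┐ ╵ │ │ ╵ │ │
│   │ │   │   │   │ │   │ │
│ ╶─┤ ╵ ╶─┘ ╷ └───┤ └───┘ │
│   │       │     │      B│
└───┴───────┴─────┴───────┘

Directions: right, right, down, down, left, up, left, down, down, down, right, up, right, down, down, right, right, down, right, down, left, down, down, left, down, left, down, down, right, up, right, up, right, right, right, down, right, up, up, up, up, up, right, right, down, left, down, down, down, down, down, right, right, right
First turn direction: down

Solution:

┌─────────┬───────┬─────┬─┐
│A → ↓    │       │     │ │
├───┐ ┌─┐ └─┐ ┌─┐ └─╴ ╷ ╵ │
│↓ ↰│↓│ │   │ │ │     │   │
│ ╷ ╵ │ └─╴ ╵ │ └─┐ ┌─┴─┐ │
│↓│↑ ↲│       │   │ │   │ │
│ ├───┤ ┌─────┤ ╶─┘ │ ╷ │ │
│↓│↱ ↓│ │     │     │ │ │ │
│ ╵ ╷ │ │ ┌─┐ └─┬───┤ │ │ │
│↳ ↑│↓│ │ │ │   │   │ │ │ │
│ ╶─┤ └─┴─┘ └─┐ ╵ ╷ ╵ │ │ │
│   │↳ → ↓    │   │   │ │ │
├─┐ ├───┐ ╶─┐ └─┬─┴───┤ └─┤
│ │ │   │↳ ↓│   │↱ → ↓│   │
│ │ ╵ ╷ ├─╴ ├─╴ │ ┌─╴ └─┐ │
│ │   │ │↓ ↲│   │↑│↓ ↲  │ │
│ └─┬─┘ │ ┌─┘ ┌─┤ │ ╷ ┌─┘ │
│   │   │↓│   │ │↑│↓│ │   │
│ ┌─┘ ┌─┘ │ ╶─┘ │ │ │ │ ╶─┤
│ │   │↓ ↲│     │↑│↓│ │   │
│ │ ┌─┘ ┌─┴─────┤ │ │ ├─┐ │
│ │ │↓ ↲│↱ → → ↓│↑│↓│ │ │ │
│ ╵ │ ┌─┘ ┌───┐ ╵ │ │ ╵ │ │
│   │↓│↱ ↑│   │↳ ↑│↓│   │ │
│ ╶─┤ ╵ ╶─┘ ╷ └───┤ └───┘ │
│   │↳ ↑    │     │↳ → → B│
└───┴───────┴─────┴───────┘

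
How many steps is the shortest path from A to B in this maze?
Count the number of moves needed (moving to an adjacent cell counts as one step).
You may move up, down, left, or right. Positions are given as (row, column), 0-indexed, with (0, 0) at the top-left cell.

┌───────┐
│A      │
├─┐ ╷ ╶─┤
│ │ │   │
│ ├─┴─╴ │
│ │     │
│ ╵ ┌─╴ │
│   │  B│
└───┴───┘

Using BFS to find shortest path:
Start: (0, 0), End: (3, 3)
Path found:
(0,0) → (0,1) → (0,2) → (1,2) → (1,3) → (2,3) → (3,3)
Number of steps: 6

Solution:

┌───────┐
│A → ↓  │
├─┐ ╷ ╶─┤
│ │ │↳ ↓│
│ ├─┴─╴ │
│ │    ↓│
│ ╵ ┌─╴ │
│   │  B│
└───┴───┘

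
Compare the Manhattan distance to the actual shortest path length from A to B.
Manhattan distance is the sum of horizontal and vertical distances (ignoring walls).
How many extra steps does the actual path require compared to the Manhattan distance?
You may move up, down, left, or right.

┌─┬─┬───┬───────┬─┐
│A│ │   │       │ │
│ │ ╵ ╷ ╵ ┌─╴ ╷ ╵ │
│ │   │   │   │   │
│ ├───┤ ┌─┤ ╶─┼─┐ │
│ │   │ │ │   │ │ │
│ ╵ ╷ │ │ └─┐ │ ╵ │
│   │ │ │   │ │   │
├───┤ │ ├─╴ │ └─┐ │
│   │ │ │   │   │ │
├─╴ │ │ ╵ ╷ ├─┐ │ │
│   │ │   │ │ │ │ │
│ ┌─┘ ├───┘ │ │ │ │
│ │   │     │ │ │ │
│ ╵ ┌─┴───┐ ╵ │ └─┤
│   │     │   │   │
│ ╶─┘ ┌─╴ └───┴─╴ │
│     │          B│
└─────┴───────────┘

Manhattan distance: |8 - 0| + |8 - 0| = 16
Actual path length: 24
Extra steps: 24 - 16 = 8

Solution:

┌─┬─┬───┬───────┬─┐
│A│ │   │       │ │
│ │ ╵ ╷ ╵ ┌─╴ ╷ ╵ │
│↓│   │   │   │   │
│ ├───┤ ┌─┤ ╶─┼─┐ │
│↓│↱ ↓│ │ │   │ │ │
│ ╵ ╷ │ │ └─┐ │ ╵ │
│↳ ↑│↓│ │   │ │   │
├───┤ │ ├─╴ │ └─┐ │
│   │↓│ │   │   │ │
├─╴ │ │ ╵ ╷ ├─┐ │ │
│   │↓│   │ │ │ │ │
│ ┌─┘ ├───┘ │ │ │ │
│ │↓ ↲│     │ │ │ │
│ ╵ ┌─┴───┐ ╵ │ └─┤
│↓ ↲│↱ → ↓│   │   │
│ ╶─┘ ┌─╴ └───┴─╴ │
│↳ → ↑│  ↳ → → → B│
└─────┴───────────┘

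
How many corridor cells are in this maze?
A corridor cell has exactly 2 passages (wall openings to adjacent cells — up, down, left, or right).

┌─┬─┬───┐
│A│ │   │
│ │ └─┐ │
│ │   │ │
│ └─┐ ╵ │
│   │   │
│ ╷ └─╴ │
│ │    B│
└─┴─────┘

Counting cells with exactly 2 passages:
Total corridor cells: 10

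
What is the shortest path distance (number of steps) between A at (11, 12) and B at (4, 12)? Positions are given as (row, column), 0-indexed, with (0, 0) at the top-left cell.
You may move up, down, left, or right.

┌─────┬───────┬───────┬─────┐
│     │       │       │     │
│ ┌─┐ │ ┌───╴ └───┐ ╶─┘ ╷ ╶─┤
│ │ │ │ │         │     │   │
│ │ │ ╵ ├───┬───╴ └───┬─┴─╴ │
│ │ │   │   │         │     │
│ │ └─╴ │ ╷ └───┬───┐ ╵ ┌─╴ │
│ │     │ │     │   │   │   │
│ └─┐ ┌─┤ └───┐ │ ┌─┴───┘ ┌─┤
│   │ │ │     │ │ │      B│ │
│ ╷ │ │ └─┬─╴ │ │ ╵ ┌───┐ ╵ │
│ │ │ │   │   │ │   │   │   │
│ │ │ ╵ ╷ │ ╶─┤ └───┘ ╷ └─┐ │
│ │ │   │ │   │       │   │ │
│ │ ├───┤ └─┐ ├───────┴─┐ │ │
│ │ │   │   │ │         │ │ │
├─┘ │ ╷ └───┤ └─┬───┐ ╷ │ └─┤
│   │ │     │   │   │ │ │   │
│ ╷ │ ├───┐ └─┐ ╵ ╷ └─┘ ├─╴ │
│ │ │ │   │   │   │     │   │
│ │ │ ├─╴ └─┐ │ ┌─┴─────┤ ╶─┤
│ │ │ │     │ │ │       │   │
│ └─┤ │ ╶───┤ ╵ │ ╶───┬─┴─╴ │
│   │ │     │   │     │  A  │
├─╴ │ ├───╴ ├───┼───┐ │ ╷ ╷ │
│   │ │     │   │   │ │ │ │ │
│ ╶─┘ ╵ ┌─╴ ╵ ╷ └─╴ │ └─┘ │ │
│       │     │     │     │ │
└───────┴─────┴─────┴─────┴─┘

Finding path from (11, 12) to (4, 12):
Path: (11,12) → (11,13) → (10,13) → (10,12) → (9,12) → (9,13) → (8,13) → (8,12) → (7,12) → (6,12) → (6,11) → (5,11) → (5,10) → (6,10) → (6,9) → (6,8) → (6,7) → (5,7) → (4,7) → (3,7) → (3,6) → (3,5) → (2,5) → (2,4) → (3,4) → (4,4) → (4,5) → (4,6) → (5,6) → (5,5) → (6,5) → (6,6) → (7,6) → (8,6) → (8,7) → (9,7) → (10,7) → (11,7) → (11,6) → (10,6) → (9,6) → (9,5) → (8,5) → (8,4) → (8,3) → (7,3) → (7,2) → (8,2) → (9,2) → (10,2) → (11,2) → (12,2) → (13,2) → (13,1) → (13,0) → (12,0) → (12,1) → (11,1) → (11,0) → (10,0) → (9,0) → (8,0) → (8,1) → (7,1) → (6,1) → (5,1) → (4,1) → (4,0) → (3,0) → (2,0) → (1,0) → (0,0) → (0,1) → (0,2) → (1,2) → (2,2) → (2,3) → (1,3) → (0,3) → (0,4) → (0,5) → (0,6) → (1,6) → (1,7) → (1,8) → (2,8) → (2,9) → (2,10) → (3,10) → (3,11) → (2,11) → (2,12) → (2,13) → (3,13) → (3,12) → (4,12)
Distance: 95 steps

Solution:

┌─────┬───────┬───────┬─────┐
│↱ → ↓│↱ → → ↓│       │     │
│ ┌─┐ │ ┌───╴ └───┐ ╶─┘ ╷ ╶─┤
│↑│ │↓│↑│    ↳ → ↓│     │   │
│ │ │ ╵ ├───┬───╴ └───┬─┴─╴ │
│↑│ │↳ ↑│↓ ↰│    ↳ → ↓│↱ → ↓│
│ │ └─╴ │ ╷ └───┬───┐ ╵ ┌─╴ │
│↑│     │↓│↑ ← ↰│   │↳ ↑│↓ ↲│
│ └─┐ ┌─┤ └───┐ │ ┌─┴───┘ ┌─┤
│↑ ↰│ │ │↳ → ↓│↑│ │      B│ │
│ ╷ │ │ └─┬─╴ │ │ ╵ ┌───┐ ╵ │
│ │↑│ │   │↓ ↲│↑│   │↓ ↰│   │
│ │ │ ╵ ╷ │ ╶─┤ └───┘ ╷ └─┐ │
│ │↑│   │ │↳ ↓│↑ ← ← ↲│↑ ↰│ │
│ │ ├───┤ └─┐ ├───────┴─┐ │ │
│ │↑│↓ ↰│   │↓│         │↑│ │
├─┘ │ ╷ └───┤ └─┬───┐ ╷ │ └─┤
│↱ ↑│↓│↑ ← ↰│↳ ↓│   │ │ │↑ ↰│
│ ╷ │ ├───┐ └─┐ ╵ ╷ └─┘ ├─╴ │
│↑│ │↓│   │↑ ↰│↓  │     │↱ ↑│
│ │ │ ├─╴ └─┐ │ ┌─┴─────┤ ╶─┤
│↑│ │↓│     │↑│↓│       │↑ ↰│
│ └─┤ │ ╶───┤ ╵ │ ╶───┬─┴─╴ │
│↑ ↰│↓│     │↑ ↲│     │  A ↑│
├─╴ │ ├───╴ ├───┼───┐ │ ╷ ╷ │
│↱ ↑│↓│     │   │   │ │ │ │ │
│ ╶─┘ ╵ ┌─╴ ╵ ╷ └─╴ │ └─┘ │ │
│↑ ← ↲  │     │     │     │ │
└───────┴─────┴─────┴─────┴─┘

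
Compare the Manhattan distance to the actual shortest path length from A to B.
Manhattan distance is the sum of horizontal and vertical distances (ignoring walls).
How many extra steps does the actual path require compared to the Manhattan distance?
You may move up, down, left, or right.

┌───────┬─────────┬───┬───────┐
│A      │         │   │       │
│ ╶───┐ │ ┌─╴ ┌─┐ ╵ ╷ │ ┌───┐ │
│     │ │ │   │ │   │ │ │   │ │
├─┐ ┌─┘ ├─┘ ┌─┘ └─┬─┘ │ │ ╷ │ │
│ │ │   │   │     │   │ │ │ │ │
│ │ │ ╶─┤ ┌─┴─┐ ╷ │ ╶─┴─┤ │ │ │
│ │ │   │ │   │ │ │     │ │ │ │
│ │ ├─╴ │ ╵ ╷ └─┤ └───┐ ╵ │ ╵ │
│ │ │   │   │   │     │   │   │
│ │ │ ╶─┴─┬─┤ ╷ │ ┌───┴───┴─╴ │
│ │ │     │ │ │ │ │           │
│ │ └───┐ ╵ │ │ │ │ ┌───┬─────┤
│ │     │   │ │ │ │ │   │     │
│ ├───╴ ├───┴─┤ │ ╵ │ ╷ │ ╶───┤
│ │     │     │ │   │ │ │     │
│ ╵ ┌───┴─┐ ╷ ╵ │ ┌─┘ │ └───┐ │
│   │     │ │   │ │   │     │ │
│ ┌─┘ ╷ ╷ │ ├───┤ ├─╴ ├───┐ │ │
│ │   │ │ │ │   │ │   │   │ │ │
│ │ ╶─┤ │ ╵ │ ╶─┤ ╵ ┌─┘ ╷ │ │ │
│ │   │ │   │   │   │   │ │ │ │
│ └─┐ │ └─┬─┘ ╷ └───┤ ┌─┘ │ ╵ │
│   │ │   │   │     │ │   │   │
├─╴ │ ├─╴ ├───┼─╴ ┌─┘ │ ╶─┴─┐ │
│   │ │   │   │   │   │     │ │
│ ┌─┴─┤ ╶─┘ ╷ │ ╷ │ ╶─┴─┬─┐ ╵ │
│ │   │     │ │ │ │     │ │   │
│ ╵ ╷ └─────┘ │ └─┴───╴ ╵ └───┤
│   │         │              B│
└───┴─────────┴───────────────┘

Manhattan distance: |14 - 0| + |14 - 0| = 28
Actual path length: 140
Extra steps: 140 - 28 = 112

Solution:

┌───────┬─────────┬───┬───────┐
│A      │    ↱ → ↓│↱ ↓│       │
│ ╶───┐ │ ┌─╴ ┌─┐ ╵ ╷ │ ┌───┐ │
│↳ ↓  │ │ │↱ ↑│ │↳ ↑│↓│ │↱ ↓│ │
├─┐ ┌─┘ ├─┘ ┌─┘ └─┬─┘ │ │ ╷ │ │
│ │↓│   │↱ ↑│     │↓ ↲│ │↑│↓│ │
│ │ │ ╶─┤ ┌─┴─┐ ╷ │ ╶─┴─┤ │ │ │
│ │↓│   │↑│↓ ↰│ │ │↳ → ↓│↑│↓│ │
│ │ ├─╴ │ ╵ ╷ └─┤ └───┐ ╵ │ ╵ │
│ │↓│   │↑ ↲│↑ ↰│     │↳ ↑│↳ ↓│
│ │ │ ╶─┴─┬─┤ ╷ │ ┌───┴───┴─╴ │
│ │↓│     │ │ │↑│ │↓ ← ← ← ← ↲│
│ │ └───┐ ╵ │ │ │ │ ┌───┬─────┤
│ │↳ → ↓│   │ │↑│ │↓│↱ ↓│     │
│ ├───╴ ├───┴─┤ │ ╵ │ ╷ │ ╶───┤
│ │↓ ← ↲│  ↱ ↓│↑│↓ ↲│↑│↓│     │
│ ╵ ┌───┴─┐ ╷ ╵ │ ┌─┘ │ └───┐ │
│↓ ↲│  ↱ ↓│↑│↳ ↑│↓│  ↑│↳ → ↓│ │
│ ┌─┘ ╷ ╷ │ ├───┤ ├─╴ ├───┐ │ │
│↓│   │↑│↓│↑│   │↓│↱ ↑│↓ ↰│↓│ │
│ │ ╶─┤ │ ╵ │ ╶─┤ ╵ ┌─┘ ╷ │ │ │
│↓│   │↑│↳ ↑│   │↳ ↑│↓ ↲│↑│↓│ │
│ └─┐ │ └─┬─┘ ╷ └───┤ ┌─┘ │ ╵ │
│↳ ↓│ │↑ ↰│   │     │↓│↱ ↑│↳ ↓│
├─╴ │ ├─╴ ├───┼─╴ ┌─┘ │ ╶─┴─┐ │
│↓ ↲│ │↱ ↑│↓ ↰│   │↓ ↲│↑ ← ↰│↓│
│ ┌─┴─┤ ╶─┘ ╷ │ ╷ │ ╶─┴─┬─┐ ╵ │
│↓│↱ ↓│↑ ← ↲│↑│ │ │↳ → ↓│ │↑ ↲│
│ ╵ ╷ └─────┘ │ └─┴───╴ ╵ └───┤
│↳ ↑│↳ → → → ↑│        ↳ → → B│
└───┴─────────┴───────────────┘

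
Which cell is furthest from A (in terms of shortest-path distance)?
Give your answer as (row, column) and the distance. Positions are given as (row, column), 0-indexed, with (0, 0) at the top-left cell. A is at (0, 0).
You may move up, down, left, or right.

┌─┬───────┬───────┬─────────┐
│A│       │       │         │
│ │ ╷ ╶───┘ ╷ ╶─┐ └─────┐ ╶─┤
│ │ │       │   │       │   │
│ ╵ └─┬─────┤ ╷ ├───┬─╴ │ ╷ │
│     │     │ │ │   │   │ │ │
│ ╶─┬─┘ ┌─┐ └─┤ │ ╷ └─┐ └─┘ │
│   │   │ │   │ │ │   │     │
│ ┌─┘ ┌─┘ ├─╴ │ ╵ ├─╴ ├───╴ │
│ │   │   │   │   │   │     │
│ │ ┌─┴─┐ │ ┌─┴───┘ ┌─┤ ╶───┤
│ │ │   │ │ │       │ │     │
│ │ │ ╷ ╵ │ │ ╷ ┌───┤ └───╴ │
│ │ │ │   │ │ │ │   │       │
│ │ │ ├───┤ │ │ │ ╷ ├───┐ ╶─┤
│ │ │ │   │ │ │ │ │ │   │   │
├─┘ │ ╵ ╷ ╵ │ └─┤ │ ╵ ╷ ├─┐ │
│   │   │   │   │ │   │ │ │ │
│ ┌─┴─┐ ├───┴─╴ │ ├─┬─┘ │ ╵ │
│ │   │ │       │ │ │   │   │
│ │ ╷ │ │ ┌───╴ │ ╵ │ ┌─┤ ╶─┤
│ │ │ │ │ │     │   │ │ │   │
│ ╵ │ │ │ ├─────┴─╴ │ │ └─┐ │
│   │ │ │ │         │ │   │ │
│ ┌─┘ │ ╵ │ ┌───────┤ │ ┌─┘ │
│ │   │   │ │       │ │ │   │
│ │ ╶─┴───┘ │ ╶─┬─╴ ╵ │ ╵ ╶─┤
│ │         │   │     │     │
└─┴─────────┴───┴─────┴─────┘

Computing BFS distances from A to all cells:
Furthest cell: (13, 7)
Distance: 116 steps

Path from A to the furthest cell:

┌─┬───────┬───────┬─────────┐
│A│↱ ↓    │↱ ↓    │         │
│ │ ╷ ╶───┘ ╷ ╶─┐ └─────┐ ╶─┤
│↓│↑│↳ → → ↑│↳ ↓│       │   │
│ ╵ └─┬─────┤ ╷ ├───┬─╴ │ ╷ │
│↳ ↑  │↓ ← ↰│ │↓│↱ ↓│   │ │ │
│ ╶─┬─┘ ┌─┐ └─┤ │ ╷ └─┐ └─┘ │
│   │↓ ↲│ │↑ ↰│↓│↑│↳ ↓│     │
│ ┌─┘ ┌─┘ ├─╴ │ ╵ ├─╴ ├───╴ │
│ │↓ ↲│   │↱ ↑│↳ ↑│↓ ↲│     │
│ │ ┌─┴─┐ │ ┌─┴───┘ ┌─┤ ╶───┤
│ │↓│   │ │↑│↓ ← ← ↲│ │     │
│ │ │ ╷ ╵ │ │ ╷ ┌───┤ └───╴ │
│ │↓│ │   │↑│↓│ │↱ ↓│       │
│ │ │ ├───┤ │ │ │ ╷ ├───┐ ╶─┤
│ │↓│ │↱ ↓│↑│↓│ │↑│↓│↱ ↓│   │
├─┘ │ ╵ ╷ ╵ │ └─┤ │ ╵ ╷ ├─┐ │
│↓ ↲│  ↑│↳ ↑│↳ ↓│↑│↳ ↑│↓│ │ │
│ ┌─┴─┐ ├───┴─╴ │ ├─┬─┘ │ ╵ │
│↓│↱ ↓│↑│↓ ← ← ↲│↑│ │↓ ↲│   │
│ │ ╷ │ │ ┌───╴ │ ╵ │ ┌─┤ ╶─┤
│↓│↑│↓│↑│↓│     │↑ ↰│↓│ │   │
│ ╵ │ │ │ ├─────┴─╴ │ │ └─┐ │
│↳ ↑│↓│↑│↓│↱ → → → ↑│↓│   │ │
│ ┌─┘ │ ╵ │ ┌───────┤ │ ┌─┘ │
│ │↓ ↲│↑ ↲│↑│↓ ← ← ↰│↓│ │   │
│ │ ╶─┴───┘ │ ╶─┬─╴ ╵ │ ╵ ╶─┤
│ │↳ → → → ↑│↳ B│  ↑ ↲│     │
└─┴─────────┴───┴─────┴─────┘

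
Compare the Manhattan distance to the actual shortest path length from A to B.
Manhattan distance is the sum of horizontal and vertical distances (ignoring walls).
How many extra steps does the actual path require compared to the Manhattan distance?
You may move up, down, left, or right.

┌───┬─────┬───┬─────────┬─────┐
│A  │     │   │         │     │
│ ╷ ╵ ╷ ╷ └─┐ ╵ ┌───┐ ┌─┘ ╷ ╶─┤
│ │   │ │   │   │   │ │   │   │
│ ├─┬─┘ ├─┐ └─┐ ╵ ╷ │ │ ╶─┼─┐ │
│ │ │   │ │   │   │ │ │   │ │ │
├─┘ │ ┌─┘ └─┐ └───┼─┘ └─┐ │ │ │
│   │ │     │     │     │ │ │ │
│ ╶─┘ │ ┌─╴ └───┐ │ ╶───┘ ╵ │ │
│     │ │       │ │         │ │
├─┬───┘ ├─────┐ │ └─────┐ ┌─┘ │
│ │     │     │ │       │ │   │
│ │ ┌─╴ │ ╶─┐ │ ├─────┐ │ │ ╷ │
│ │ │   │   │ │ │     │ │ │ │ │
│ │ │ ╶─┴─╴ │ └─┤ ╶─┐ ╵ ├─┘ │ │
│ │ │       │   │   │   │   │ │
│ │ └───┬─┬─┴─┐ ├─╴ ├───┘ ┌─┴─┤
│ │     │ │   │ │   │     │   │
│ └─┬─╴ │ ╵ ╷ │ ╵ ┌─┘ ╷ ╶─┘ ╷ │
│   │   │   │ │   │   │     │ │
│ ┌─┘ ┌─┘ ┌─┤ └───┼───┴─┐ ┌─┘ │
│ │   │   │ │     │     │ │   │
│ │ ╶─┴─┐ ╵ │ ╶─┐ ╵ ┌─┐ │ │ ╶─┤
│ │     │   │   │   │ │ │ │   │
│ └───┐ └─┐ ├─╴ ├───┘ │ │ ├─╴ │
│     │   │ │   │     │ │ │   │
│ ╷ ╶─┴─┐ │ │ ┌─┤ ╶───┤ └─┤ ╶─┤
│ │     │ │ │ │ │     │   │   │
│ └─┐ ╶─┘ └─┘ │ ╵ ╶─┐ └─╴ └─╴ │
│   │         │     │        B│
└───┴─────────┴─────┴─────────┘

Manhattan distance: |14 - 0| + |14 - 0| = 28
Actual path length: 86
Extra steps: 86 - 28 = 58

Solution:

┌───┬─────┬───┬─────────┬─────┐
│A ↓│↱ → ↓│   │         │     │
│ ╷ ╵ ╷ ╷ └─┐ ╵ ┌───┐ ┌─┘ ╷ ╶─┤
│ │↳ ↑│ │↳ ↓│   │   │ │   │   │
│ ├─┬─┘ ├─┐ └─┐ ╵ ╷ │ │ ╶─┼─┐ │
│ │ │   │ │↳ ↓│   │ │ │   │ │ │
├─┘ │ ┌─┘ └─┐ └───┼─┘ └─┐ │ │ │
│   │ │     │↳ → ↓│     │ │ │ │
│ ╶─┘ │ ┌─╴ └───┐ │ ╶───┘ ╵ │ │
│     │ │       │↓│         │ │
├─┬───┘ ├─────┐ │ └─────┐ ┌─┘ │
│ │↓ ← ↰│↓ ← ↰│ │↳ → → ↓│ │   │
│ │ ┌─╴ │ ╶─┐ │ ├─────┐ │ │ ╷ │
│ │↓│↱ ↑│↳ ↓│↑│ │↓ ← ↰│↓│ │ │ │
│ │ │ ╶─┴─╴ │ └─┤ ╶─┐ ╵ ├─┘ │ │
│ │↓│↑ ← ← ↲│↑ ↰│↳ ↓│↑ ↲│   │ │
│ │ └───┬─┬─┴─┐ ├─╴ ├───┘ ┌─┴─┤
│ │↳ → ↓│ │   │↑│↓ ↲│     │   │
│ └─┬─╴ │ ╵ ╷ │ ╵ ┌─┘ ╷ ╶─┘ ╷ │
│   │↓ ↲│   │ │↑ ↲│   │     │ │
│ ┌─┘ ┌─┘ ┌─┤ └───┼───┴─┐ ┌─┘ │
│ │↓ ↲│   │ │↱ → ↓│↱ → ↓│ │   │
│ │ ╶─┴─┐ ╵ │ ╶─┐ ╵ ┌─┐ │ │ ╶─┤
│ │↳ → ↓│   │↑ ↰│↳ ↑│ │↓│ │   │
│ └───┐ └─┐ ├─╴ ├───┘ │ │ ├─╴ │
│     │↳ ↓│ │↱ ↑│     │↓│ │   │
│ ╷ ╶─┴─┐ │ │ ┌─┤ ╶───┤ └─┤ ╶─┤
│ │     │↓│ │↑│ │     │↳ ↓│   │
│ └─┐ ╶─┘ └─┘ │ ╵ ╶─┐ └─╴ └─╴ │
│   │    ↳ → ↑│     │    ↳ → B│
└───┴─────────┴─────┴─────────┘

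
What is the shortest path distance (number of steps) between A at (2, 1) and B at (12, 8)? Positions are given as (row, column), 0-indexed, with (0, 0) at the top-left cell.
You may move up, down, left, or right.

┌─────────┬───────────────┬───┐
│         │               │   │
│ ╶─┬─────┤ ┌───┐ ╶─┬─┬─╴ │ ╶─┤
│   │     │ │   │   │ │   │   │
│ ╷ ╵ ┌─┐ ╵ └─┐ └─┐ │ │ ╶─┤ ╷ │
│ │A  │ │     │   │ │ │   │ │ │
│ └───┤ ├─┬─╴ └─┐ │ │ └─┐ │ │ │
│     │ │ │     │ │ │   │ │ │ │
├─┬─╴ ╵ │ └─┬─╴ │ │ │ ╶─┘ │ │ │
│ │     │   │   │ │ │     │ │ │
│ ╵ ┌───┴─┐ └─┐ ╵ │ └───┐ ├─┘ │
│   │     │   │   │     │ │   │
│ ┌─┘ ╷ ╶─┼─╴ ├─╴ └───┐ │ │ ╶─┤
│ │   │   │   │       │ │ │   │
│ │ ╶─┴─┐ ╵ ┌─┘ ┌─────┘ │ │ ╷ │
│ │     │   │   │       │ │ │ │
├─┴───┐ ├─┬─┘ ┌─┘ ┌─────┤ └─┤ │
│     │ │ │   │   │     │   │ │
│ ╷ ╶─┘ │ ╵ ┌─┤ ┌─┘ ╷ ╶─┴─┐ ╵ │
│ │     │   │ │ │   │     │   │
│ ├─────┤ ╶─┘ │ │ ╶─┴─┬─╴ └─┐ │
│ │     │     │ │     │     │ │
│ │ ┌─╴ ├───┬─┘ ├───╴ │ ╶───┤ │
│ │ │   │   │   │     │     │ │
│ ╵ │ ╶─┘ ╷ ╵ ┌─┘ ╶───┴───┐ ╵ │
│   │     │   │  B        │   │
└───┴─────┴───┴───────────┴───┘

Finding path from (2, 1) to (12, 8):
Path: (2,1) → (2,2) → (1,2) → (1,3) → (1,4) → (2,4) → (2,5) → (1,5) → (0,5) → (0,6) → (0,7) → (0,8) → (0,9) → (0,10) → (0,11) → (0,12) → (1,12) → (1,11) → (2,11) → (2,12) → (3,12) → (4,12) → (5,12) → (6,12) → (7,12) → (8,12) → (8,13) → (9,13) → (9,14) → (10,14) → (11,14) → (12,14) → (12,13) → (11,13) → (11,12) → (11,11) → (10,11) → (10,12) → (9,12) → (9,11) → (9,10) → (8,10) → (8,9) → (9,9) → (9,8) → (10,8) → (10,9) → (10,10) → (11,10) → (11,9) → (11,8) → (12,8)
Distance: 51 steps

Solution:

┌─────────┬───────────────┬───┐
│         │↱ → → → → → → ↓│   │
│ ╶─┬─────┤ ┌───┐ ╶─┬─┬─╴ │ ╶─┤
│   │↱ → ↓│↑│   │   │ │↓ ↲│   │
│ ╷ ╵ ┌─┐ ╵ └─┐ └─┐ │ │ ╶─┤ ╷ │
│ │A ↑│ │↳ ↑  │   │ │ │↳ ↓│ │ │
│ └───┤ ├─┬─╴ └─┐ │ │ └─┐ │ │ │
│     │ │ │     │ │ │   │↓│ │ │
├─┬─╴ ╵ │ └─┬─╴ │ │ │ ╶─┘ │ │ │
│ │     │   │   │ │ │    ↓│ │ │
│ ╵ ┌───┴─┐ └─┐ ╵ │ └───┐ ├─┘ │
│   │     │   │   │     │↓│   │
│ ┌─┘ ╷ ╶─┼─╴ ├─╴ └───┐ │ │ ╶─┤
│ │   │   │   │       │ │↓│   │
│ │ ╶─┴─┐ ╵ ┌─┘ ┌─────┘ │ │ ╷ │
│ │     │   │   │       │↓│ │ │
├─┴───┐ ├─┬─┘ ┌─┘ ┌─────┤ └─┤ │
│     │ │ │   │   │↓ ↰  │↳ ↓│ │
│ ╷ ╶─┘ │ ╵ ┌─┤ ┌─┘ ╷ ╶─┴─┐ ╵ │
│ │     │   │ │ │↓ ↲│↑ ← ↰│↳ ↓│
│ ├─────┤ ╶─┘ │ │ ╶─┴─┬─╴ └─┐ │
│ │     │     │ │↳ → ↓│↱ ↑  │↓│
│ │ ┌─╴ ├───┬─┘ ├───╴ │ ╶───┤ │
│ │ │   │   │   │↓ ← ↲│↑ ← ↰│↓│
│ ╵ │ ╶─┘ ╷ ╵ ┌─┘ ╶───┴───┐ ╵ │
│   │     │   │  B        │↑ ↲│
└───┴─────┴───┴───────────┴───┘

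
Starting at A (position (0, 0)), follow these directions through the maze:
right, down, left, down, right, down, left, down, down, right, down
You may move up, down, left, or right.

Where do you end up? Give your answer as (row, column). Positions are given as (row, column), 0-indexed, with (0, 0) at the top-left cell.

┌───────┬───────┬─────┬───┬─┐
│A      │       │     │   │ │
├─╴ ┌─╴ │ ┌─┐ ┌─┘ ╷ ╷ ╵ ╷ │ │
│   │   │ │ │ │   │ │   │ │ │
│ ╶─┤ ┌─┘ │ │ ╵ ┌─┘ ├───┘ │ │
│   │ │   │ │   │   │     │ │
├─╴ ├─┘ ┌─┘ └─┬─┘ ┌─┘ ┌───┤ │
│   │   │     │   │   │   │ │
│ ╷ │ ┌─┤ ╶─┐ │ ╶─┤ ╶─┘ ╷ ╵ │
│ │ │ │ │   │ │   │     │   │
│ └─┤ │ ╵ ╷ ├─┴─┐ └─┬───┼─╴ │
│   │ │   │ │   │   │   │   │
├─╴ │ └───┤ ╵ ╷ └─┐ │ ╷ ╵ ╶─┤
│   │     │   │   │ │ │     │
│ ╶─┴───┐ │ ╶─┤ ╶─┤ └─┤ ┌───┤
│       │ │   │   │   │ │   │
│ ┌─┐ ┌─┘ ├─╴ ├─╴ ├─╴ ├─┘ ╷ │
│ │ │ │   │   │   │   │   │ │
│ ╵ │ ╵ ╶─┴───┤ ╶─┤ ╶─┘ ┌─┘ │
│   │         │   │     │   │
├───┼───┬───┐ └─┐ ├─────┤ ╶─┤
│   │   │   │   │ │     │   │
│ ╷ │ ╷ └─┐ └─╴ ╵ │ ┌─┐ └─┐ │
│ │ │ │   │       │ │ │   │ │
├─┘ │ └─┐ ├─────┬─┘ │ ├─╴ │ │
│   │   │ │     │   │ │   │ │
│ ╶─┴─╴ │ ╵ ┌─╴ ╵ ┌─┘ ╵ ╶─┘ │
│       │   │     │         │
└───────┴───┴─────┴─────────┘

Following directions step by step:
Start: (0, 0)
  right: (0, 0) → (0, 1)
  down: (0, 1) → (1, 1)
  left: (1, 1) → (1, 0)
  down: (1, 0) → (2, 0)
  right: (2, 0) → (2, 1)
  down: (2, 1) → (3, 1)
  left: (3, 1) → (3, 0)
  down: (3, 0) → (4, 0)
  down: (4, 0) → (5, 0)
  right: (5, 0) → (5, 1)
  down: (5, 1) → (6, 1)
Final position: (6, 1)

Path taken:

┌───────┬───────┬─────┬───┬─┐
│A ↓    │       │     │   │ │
├─╴ ┌─╴ │ ┌─┐ ┌─┘ ╷ ╷ ╵ ╷ │ │
│↓ ↲│   │ │ │ │   │ │   │ │ │
│ ╶─┤ ┌─┘ │ │ ╵ ┌─┘ ├───┘ │ │
│↳ ↓│ │   │ │   │   │     │ │
├─╴ ├─┘ ┌─┘ └─┬─┘ ┌─┘ ┌───┤ │
│↓ ↲│   │     │   │   │   │ │
│ ╷ │ ┌─┤ ╶─┐ │ ╶─┤ ╶─┘ ╷ ╵ │
│↓│ │ │ │   │ │   │     │   │
│ └─┤ │ ╵ ╷ ├─┴─┐ └─┬───┼─╴ │
│↳ ↓│ │   │ │   │   │   │   │
├─╴ │ └───┤ ╵ ╷ └─┐ │ ╷ ╵ ╶─┤
│  B│     │   │   │ │ │     │
│ ╶─┴───┐ │ ╶─┤ ╶─┤ └─┤ ┌───┤
│       │ │   │   │   │ │   │
│ ┌─┐ ┌─┘ ├─╴ ├─╴ ├─╴ ├─┘ ╷ │
│ │ │ │   │   │   │   │   │ │
│ ╵ │ ╵ ╶─┴───┤ ╶─┤ ╶─┘ ┌─┘ │
│   │         │   │     │   │
├───┼───┬───┐ └─┐ ├─────┤ ╶─┤
│   │   │   │   │ │     │   │
│ ╷ │ ╷ └─┐ └─╴ ╵ │ ┌─┐ └─┐ │
│ │ │ │   │       │ │ │   │ │
├─┘ │ └─┐ ├─────┬─┘ │ ├─╴ │ │
│   │   │ │     │   │ │   │ │
│ ╶─┴─╴ │ ╵ ┌─╴ ╵ ┌─┘ ╵ ╶─┘ │
│       │   │     │         │
└───────┴───┴─────┴─────────┘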